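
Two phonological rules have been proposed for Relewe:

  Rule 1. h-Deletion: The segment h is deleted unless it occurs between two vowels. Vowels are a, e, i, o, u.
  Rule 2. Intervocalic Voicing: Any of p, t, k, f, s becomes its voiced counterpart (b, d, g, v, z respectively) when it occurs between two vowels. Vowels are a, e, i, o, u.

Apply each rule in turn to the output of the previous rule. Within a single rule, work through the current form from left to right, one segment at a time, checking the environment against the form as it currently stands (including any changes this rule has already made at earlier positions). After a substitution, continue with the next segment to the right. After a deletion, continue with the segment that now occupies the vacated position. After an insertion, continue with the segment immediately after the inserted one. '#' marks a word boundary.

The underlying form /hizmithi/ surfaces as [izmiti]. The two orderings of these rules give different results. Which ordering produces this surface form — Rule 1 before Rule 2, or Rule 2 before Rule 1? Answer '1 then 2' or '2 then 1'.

2 then 1

Order 1 then 2:
  1 h-Deletion: [hizmithi] → [izmiti]
  2 Intervocalic Voicing: [izmiti] → [izmidi]
  result: [izmidi]
Order 2 then 1:
  2 Intervocalic Voicing: no change — [hizmithi]
  1 h-Deletion: [hizmithi] → [izmiti]
  result: [izmiti]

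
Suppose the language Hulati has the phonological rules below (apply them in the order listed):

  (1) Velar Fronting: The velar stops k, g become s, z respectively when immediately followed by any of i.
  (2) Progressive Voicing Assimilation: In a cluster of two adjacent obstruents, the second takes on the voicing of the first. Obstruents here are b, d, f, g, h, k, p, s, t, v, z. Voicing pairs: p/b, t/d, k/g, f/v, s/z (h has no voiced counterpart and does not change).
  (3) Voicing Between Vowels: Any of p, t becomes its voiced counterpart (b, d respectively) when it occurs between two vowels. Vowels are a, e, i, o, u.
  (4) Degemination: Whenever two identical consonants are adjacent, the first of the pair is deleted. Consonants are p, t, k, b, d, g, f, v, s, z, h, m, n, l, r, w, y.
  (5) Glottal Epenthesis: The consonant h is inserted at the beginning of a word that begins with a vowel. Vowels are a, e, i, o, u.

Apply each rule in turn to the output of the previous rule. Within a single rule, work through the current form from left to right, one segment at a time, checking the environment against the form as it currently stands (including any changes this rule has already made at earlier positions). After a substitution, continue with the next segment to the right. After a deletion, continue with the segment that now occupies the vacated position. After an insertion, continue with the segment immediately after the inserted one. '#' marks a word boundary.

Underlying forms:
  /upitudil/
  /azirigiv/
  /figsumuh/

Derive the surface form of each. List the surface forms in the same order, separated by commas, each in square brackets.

/upitudil/:
  (1) Velar Fronting: no change — [upitudil]
  (2) Progressive Voicing Assimilation: no change — [upitudil]
  (3) Voicing Between Vowels: [upitudil] → [ubidudil]
  (4) Degemination: no change — [ubidudil]
  (5) Glottal Epenthesis: [ubidudil] → [hubidudil]
/azirigiv/:
  (1) Velar Fronting: [azirigiv] → [aziriziv]
  (2) Progressive Voicing Assimilation: no change — [aziriziv]
  (3) Voicing Between Vowels: no change — [aziriziv]
  (4) Degemination: no change — [aziriziv]
  (5) Glottal Epenthesis: [aziriziv] → [haziriziv]
/figsumuh/:
  (1) Velar Fronting: no change — [figsumuh]
  (2) Progressive Voicing Assimilation: [figsumuh] → [figzumuh]
  (3) Voicing Between Vowels: no change — [figzumuh]
  (4) Degemination: no change — [figzumuh]
  (5) Glottal Epenthesis: no change — [figzumuh]

[hubidudil], [haziriziv], [figzumuh]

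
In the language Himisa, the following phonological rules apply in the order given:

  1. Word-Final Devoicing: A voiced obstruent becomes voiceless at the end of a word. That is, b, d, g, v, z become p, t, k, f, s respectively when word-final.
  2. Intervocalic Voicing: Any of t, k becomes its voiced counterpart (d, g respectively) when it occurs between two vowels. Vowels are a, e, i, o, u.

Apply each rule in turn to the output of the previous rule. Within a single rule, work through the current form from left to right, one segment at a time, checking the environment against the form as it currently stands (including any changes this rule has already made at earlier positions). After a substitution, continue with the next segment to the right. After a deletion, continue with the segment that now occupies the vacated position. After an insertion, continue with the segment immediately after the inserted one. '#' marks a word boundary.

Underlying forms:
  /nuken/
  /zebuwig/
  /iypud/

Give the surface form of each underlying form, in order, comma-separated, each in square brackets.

[nugen], [zebuwik], [iyput]

/nuken/:
  1 Word-Final Devoicing: no change — [nuken]
  2 Intervocalic Voicing: [nuken] → [nugen]
/zebuwig/:
  1 Word-Final Devoicing: [zebuwig] → [zebuwik]
  2 Intervocalic Voicing: no change — [zebuwik]
/iypud/:
  1 Word-Final Devoicing: [iypud] → [iyput]
  2 Intervocalic Voicing: no change — [iyput]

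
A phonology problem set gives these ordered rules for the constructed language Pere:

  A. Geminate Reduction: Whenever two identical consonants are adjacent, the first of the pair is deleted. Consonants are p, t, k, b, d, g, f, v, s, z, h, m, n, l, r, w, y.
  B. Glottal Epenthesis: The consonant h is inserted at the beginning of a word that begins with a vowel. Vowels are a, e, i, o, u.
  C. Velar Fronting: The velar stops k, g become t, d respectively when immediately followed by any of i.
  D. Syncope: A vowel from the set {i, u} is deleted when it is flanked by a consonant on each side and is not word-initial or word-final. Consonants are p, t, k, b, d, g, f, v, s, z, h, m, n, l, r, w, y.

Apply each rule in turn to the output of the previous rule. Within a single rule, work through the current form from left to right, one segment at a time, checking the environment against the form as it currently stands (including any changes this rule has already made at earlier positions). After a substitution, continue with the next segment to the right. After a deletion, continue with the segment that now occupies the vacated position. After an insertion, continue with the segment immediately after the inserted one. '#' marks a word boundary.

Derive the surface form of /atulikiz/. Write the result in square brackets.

A Geminate Reduction: no change — [atulikiz]
B Glottal Epenthesis: [atulikiz] → [hatulikiz]
C Velar Fronting: [hatulikiz] → [hatulitiz]
D Syncope: [hatulitiz] → [hatltz]

[hatltz]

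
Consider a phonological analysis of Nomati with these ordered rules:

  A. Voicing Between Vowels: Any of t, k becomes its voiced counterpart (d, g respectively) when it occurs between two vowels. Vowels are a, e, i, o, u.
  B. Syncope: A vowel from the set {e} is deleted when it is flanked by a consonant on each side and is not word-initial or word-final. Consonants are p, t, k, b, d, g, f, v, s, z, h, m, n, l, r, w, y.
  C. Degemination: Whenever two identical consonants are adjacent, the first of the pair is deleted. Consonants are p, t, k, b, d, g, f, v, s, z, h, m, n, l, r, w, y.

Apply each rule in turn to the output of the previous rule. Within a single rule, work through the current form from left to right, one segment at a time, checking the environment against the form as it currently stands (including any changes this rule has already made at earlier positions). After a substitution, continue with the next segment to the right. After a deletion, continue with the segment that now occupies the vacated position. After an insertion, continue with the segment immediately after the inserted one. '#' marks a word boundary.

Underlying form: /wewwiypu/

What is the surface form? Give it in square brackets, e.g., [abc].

A Voicing Between Vowels: no change — [wewwiypu]
B Syncope: [wewwiypu] → [wwwiypu]
C Degemination: [wwwiypu] → [wiypu]

[wiypu]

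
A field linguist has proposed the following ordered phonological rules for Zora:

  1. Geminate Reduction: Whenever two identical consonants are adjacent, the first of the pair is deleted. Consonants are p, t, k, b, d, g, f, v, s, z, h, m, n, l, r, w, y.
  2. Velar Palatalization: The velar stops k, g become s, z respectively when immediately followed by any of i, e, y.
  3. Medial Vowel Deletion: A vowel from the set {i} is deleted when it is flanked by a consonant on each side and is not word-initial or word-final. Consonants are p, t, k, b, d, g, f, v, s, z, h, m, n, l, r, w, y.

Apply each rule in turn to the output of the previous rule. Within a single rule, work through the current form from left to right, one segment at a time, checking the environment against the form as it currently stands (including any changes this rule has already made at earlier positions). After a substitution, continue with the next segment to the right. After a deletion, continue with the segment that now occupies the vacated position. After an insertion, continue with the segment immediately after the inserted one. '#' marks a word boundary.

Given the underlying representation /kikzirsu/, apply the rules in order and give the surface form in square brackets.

1 Geminate Reduction: no change — [kikzirsu]
2 Velar Palatalization: [kikzirsu] → [sikzirsu]
3 Medial Vowel Deletion: [sikzirsu] → [skzrsu]

[skzrsu]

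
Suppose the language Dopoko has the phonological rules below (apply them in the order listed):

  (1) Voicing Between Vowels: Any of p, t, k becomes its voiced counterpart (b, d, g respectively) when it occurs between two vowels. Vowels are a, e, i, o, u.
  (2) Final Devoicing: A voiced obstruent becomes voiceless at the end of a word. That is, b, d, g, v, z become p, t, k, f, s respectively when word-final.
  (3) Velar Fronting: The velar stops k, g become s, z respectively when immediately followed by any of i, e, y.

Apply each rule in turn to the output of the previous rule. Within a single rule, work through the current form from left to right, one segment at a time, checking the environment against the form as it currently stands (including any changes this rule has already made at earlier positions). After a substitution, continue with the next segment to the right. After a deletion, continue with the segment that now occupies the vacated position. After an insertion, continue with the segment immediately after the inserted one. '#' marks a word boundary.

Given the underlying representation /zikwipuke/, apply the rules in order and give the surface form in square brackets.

[zikwibuze]

(1) Voicing Between Vowels: [zikwipuke] → [zikwibuge]
(2) Final Devoicing: no change — [zikwibuge]
(3) Velar Fronting: [zikwibuge] → [zikwibuze]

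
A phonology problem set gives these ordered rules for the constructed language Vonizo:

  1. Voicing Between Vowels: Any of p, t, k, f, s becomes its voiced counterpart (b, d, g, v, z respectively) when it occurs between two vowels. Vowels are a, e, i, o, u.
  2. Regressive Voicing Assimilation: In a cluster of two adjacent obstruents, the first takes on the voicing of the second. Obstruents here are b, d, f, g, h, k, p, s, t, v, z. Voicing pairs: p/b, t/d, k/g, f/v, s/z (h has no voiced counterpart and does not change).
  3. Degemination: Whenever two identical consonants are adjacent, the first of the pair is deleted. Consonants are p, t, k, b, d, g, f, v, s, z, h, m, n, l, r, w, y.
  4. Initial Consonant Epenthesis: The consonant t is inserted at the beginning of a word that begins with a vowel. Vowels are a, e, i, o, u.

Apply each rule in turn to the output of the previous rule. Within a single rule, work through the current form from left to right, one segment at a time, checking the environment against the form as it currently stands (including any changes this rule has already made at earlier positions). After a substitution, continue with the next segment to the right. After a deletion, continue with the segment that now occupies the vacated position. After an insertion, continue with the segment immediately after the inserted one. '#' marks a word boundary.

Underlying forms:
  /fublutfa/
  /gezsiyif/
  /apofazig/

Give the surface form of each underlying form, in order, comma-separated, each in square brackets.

/fublutfa/:
  1 Voicing Between Vowels: no change — [fublutfa]
  2 Regressive Voicing Assimilation: no change — [fublutfa]
  3 Degemination: no change — [fublutfa]
  4 Initial Consonant Epenthesis: no change — [fublutfa]
/gezsiyif/:
  1 Voicing Between Vowels: no change — [gezsiyif]
  2 Regressive Voicing Assimilation: [gezsiyif] → [gessiyif]
  3 Degemination: [gessiyif] → [gesiyif]
  4 Initial Consonant Epenthesis: no change — [gesiyif]
/apofazig/:
  1 Voicing Between Vowels: [apofazig] → [abovazig]
  2 Regressive Voicing Assimilation: no change — [abovazig]
  3 Degemination: no change — [abovazig]
  4 Initial Consonant Epenthesis: [abovazig] → [tabovazig]

[fublutfa], [gesiyif], [tabovazig]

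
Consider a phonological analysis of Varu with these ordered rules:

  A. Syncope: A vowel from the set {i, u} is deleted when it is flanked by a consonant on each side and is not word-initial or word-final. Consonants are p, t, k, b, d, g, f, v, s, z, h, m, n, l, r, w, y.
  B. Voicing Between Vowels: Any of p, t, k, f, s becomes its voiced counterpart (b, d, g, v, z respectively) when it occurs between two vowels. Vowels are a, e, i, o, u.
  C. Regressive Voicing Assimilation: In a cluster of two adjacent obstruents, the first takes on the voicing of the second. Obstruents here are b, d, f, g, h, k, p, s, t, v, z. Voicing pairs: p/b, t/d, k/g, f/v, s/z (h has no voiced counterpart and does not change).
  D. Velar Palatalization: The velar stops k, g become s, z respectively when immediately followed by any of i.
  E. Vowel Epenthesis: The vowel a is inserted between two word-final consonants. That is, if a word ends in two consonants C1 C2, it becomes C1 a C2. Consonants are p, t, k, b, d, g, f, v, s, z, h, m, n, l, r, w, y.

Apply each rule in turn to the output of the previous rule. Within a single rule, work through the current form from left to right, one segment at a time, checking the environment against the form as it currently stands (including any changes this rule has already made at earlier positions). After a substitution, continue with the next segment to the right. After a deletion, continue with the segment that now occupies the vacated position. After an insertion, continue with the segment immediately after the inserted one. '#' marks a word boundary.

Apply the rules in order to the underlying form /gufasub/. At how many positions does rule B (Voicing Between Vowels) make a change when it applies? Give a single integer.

A Syncope: [gufasub] → [gfasb]
B Voicing Between Vowels: no change — [gfasb]
C Regressive Voicing Assimilation: [gfasb] → [kfazb]
D Velar Palatalization: no change — [kfazb]
E Vowel Epenthesis: [kfazb] → [kfazab]
Rule B changed 0 position(s).

0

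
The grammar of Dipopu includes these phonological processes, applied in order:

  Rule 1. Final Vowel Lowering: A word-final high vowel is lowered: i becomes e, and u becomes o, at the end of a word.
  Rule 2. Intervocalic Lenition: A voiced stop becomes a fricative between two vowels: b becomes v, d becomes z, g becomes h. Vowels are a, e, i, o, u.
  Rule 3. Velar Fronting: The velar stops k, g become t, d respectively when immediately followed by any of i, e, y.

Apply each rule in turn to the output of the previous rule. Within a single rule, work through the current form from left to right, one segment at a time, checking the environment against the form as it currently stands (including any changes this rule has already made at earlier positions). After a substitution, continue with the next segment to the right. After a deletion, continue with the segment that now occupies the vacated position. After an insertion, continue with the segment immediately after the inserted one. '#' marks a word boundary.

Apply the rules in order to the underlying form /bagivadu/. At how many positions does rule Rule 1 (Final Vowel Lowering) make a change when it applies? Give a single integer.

1

Rule 1 Final Vowel Lowering: [bagivadu] → [bagivado]
Rule 2 Intervocalic Lenition: [bagivado] → [bahivazo]
Rule 3 Velar Fronting: no change — [bahivazo]
Rule Rule 1 changed 1 position(s).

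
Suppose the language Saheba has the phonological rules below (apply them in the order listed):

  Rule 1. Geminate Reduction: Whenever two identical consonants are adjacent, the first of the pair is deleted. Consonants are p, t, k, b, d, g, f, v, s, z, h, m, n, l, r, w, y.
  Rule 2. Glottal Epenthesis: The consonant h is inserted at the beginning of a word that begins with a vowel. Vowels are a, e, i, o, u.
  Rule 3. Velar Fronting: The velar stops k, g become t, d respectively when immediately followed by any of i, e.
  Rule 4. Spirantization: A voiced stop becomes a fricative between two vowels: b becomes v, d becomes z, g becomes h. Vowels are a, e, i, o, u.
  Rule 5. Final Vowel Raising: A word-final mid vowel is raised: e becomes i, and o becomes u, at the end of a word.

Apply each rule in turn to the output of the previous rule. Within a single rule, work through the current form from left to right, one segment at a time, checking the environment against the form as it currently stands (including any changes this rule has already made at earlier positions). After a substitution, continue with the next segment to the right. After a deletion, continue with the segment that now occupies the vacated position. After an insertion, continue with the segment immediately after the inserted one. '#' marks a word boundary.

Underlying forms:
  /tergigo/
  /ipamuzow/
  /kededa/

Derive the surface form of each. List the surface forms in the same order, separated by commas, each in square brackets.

[terdihu], [hipamuzow], [tezeza]

/tergigo/:
  Rule 1 Geminate Reduction: no change — [tergigo]
  Rule 2 Glottal Epenthesis: no change — [tergigo]
  Rule 3 Velar Fronting: [tergigo] → [terdigo]
  Rule 4 Spirantization: [terdigo] → [terdiho]
  Rule 5 Final Vowel Raising: [terdiho] → [terdihu]
/ipamuzow/:
  Rule 1 Geminate Reduction: no change — [ipamuzow]
  Rule 2 Glottal Epenthesis: [ipamuzow] → [hipamuzow]
  Rule 3 Velar Fronting: no change — [hipamuzow]
  Rule 4 Spirantization: no change — [hipamuzow]
  Rule 5 Final Vowel Raising: no change — [hipamuzow]
/kededa/:
  Rule 1 Geminate Reduction: no change — [kededa]
  Rule 2 Glottal Epenthesis: no change — [kededa]
  Rule 3 Velar Fronting: [kededa] → [tededa]
  Rule 4 Spirantization: [tededa] → [tezeza]
  Rule 5 Final Vowel Raising: no change — [tezeza]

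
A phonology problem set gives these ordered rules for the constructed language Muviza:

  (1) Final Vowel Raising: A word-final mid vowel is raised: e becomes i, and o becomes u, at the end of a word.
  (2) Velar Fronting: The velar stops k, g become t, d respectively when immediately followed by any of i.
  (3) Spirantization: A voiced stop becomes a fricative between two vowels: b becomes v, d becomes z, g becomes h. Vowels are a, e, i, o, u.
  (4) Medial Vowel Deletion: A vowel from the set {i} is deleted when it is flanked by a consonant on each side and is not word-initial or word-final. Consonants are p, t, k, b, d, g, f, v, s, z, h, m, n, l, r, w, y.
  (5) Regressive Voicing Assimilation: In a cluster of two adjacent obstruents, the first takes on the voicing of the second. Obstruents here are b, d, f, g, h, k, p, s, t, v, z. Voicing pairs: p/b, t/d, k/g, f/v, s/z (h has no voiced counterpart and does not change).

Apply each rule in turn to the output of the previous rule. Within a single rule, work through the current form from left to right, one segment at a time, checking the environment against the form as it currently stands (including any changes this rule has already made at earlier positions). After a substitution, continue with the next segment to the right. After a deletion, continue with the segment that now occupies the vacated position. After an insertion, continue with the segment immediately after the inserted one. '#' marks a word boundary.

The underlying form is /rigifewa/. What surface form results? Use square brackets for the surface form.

(1) Final Vowel Raising: no change — [rigifewa]
(2) Velar Fronting: [rigifewa] → [ridifewa]
(3) Spirantization: [ridifewa] → [rizifewa]
(4) Medial Vowel Deletion: [rizifewa] → [rzfewa]
(5) Regressive Voicing Assimilation: [rzfewa] → [rsfewa]

[rsfewa]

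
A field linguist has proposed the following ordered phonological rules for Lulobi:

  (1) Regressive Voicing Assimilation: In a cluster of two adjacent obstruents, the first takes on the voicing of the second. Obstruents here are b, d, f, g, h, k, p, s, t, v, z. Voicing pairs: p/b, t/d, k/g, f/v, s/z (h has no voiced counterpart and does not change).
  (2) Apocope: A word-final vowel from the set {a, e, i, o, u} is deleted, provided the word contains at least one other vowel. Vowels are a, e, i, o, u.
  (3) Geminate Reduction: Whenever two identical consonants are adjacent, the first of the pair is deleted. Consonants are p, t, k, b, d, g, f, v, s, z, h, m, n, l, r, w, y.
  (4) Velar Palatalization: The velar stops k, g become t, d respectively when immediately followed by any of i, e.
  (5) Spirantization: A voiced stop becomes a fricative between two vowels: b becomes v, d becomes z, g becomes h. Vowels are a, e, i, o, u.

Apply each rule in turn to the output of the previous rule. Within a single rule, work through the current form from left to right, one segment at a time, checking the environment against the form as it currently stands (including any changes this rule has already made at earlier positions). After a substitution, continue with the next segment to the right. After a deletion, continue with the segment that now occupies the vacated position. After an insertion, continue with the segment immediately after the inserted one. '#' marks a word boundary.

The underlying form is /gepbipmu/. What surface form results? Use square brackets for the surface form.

(1) Regressive Voicing Assimilation: [gepbipmu] → [gebbipmu]
(2) Apocope: [gebbipmu] → [gebbipm]
(3) Geminate Reduction: [gebbipm] → [gebipm]
(4) Velar Palatalization: [gebipm] → [debipm]
(5) Spirantization: [debipm] → [devipm]

[devipm]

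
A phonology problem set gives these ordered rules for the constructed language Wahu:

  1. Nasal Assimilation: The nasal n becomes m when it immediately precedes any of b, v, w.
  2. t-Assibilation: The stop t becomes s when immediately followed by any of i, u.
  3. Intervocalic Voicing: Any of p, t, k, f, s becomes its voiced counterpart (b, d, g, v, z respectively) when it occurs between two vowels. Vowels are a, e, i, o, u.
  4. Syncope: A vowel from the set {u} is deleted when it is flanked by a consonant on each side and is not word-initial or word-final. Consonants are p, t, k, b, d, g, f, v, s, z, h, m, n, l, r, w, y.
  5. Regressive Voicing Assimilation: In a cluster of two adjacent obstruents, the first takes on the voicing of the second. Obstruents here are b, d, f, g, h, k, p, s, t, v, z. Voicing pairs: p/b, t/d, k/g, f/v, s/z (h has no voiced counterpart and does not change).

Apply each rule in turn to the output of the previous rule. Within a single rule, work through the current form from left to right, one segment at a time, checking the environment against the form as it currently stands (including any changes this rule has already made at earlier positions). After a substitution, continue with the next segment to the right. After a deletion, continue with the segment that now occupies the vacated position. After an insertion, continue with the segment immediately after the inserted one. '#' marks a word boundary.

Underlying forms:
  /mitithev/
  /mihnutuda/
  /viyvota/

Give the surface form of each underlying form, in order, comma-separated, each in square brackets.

[mizithev], [mihnzda], [viyvoda]

/mitithev/:
  1 Nasal Assimilation: no change — [mitithev]
  2 t-Assibilation: [mitithev] → [misithev]
  3 Intervocalic Voicing: [misithev] → [mizithev]
  4 Syncope: no change — [mizithev]
  5 Regressive Voicing Assimilation: no change — [mizithev]
/mihnutuda/:
  1 Nasal Assimilation: no change — [mihnutuda]
  2 t-Assibilation: [mihnutuda] → [mihnusuda]
  3 Intervocalic Voicing: [mihnusuda] → [mihnuzuda]
  4 Syncope: [mihnuzuda] → [mihnzda]
  5 Regressive Voicing Assimilation: no change — [mihnzda]
/viyvota/:
  1 Nasal Assimilation: no change — [viyvota]
  2 t-Assibilation: no change — [viyvota]
  3 Intervocalic Voicing: [viyvota] → [viyvoda]
  4 Syncope: no change — [viyvoda]
  5 Regressive Voicing Assimilation: no change — [viyvoda]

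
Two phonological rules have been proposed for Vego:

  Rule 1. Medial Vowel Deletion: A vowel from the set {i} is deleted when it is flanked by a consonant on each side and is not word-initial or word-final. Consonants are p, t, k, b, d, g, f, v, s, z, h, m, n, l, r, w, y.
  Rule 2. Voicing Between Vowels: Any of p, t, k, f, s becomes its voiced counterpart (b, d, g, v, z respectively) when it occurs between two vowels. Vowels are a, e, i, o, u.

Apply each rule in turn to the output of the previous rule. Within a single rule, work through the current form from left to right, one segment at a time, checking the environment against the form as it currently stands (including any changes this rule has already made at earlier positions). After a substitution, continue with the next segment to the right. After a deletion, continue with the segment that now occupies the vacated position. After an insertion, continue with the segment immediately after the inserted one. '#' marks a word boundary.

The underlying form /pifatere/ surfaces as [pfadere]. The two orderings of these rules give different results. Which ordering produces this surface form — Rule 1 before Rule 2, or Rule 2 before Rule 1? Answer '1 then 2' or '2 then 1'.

Order 1 then 2:
  1 Medial Vowel Deletion: [pifatere] → [pfatere]
  2 Voicing Between Vowels: [pfatere] → [pfadere]
  result: [pfadere]
Order 2 then 1:
  2 Voicing Between Vowels: [pifatere] → [pivadere]
  1 Medial Vowel Deletion: [pivadere] → [pvadere]
  result: [pvadere]

1 then 2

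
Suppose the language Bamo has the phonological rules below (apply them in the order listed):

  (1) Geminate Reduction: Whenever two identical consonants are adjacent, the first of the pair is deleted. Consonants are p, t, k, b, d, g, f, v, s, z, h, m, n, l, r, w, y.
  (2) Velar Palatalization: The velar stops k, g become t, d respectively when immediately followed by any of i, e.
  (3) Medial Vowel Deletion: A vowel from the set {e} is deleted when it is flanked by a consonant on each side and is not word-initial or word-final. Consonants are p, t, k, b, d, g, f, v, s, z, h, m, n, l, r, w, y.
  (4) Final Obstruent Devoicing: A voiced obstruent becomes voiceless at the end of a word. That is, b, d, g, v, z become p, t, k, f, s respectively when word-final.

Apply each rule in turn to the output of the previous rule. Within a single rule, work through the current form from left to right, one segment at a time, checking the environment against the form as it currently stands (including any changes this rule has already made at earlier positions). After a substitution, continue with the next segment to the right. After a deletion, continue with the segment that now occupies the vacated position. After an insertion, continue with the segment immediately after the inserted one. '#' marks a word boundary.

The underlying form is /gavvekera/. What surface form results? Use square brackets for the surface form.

(1) Geminate Reduction: [gavvekera] → [gavekera]
(2) Velar Palatalization: [gavekera] → [gavetera]
(3) Medial Vowel Deletion: [gavetera] → [gavtra]
(4) Final Obstruent Devoicing: no change — [gavtra]

[gavtra]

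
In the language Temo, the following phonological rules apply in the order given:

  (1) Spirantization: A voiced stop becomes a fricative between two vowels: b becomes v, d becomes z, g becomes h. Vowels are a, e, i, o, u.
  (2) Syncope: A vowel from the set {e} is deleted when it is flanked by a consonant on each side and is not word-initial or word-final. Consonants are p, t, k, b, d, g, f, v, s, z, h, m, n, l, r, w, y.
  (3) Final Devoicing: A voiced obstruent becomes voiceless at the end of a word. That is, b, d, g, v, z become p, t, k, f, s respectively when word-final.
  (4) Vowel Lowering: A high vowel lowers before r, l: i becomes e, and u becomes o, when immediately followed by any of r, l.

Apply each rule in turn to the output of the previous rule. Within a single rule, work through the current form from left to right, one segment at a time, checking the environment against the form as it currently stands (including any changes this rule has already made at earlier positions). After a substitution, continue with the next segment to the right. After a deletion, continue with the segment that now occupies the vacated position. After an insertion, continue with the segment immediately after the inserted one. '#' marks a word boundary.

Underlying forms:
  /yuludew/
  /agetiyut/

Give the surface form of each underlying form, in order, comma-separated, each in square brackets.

/yuludew/:
  (1) Spirantization: [yuludew] → [yuluzew]
  (2) Syncope: [yuluzew] → [yuluzw]
  (3) Final Devoicing: no change — [yuluzw]
  (4) Vowel Lowering: [yuluzw] → [yoluzw]
/agetiyut/:
  (1) Spirantization: [agetiyut] → [ahetiyut]
  (2) Syncope: [ahetiyut] → [ahtiyut]
  (3) Final Devoicing: no change — [ahtiyut]
  (4) Vowel Lowering: no change — [ahtiyut]

[yoluzw], [ahtiyut]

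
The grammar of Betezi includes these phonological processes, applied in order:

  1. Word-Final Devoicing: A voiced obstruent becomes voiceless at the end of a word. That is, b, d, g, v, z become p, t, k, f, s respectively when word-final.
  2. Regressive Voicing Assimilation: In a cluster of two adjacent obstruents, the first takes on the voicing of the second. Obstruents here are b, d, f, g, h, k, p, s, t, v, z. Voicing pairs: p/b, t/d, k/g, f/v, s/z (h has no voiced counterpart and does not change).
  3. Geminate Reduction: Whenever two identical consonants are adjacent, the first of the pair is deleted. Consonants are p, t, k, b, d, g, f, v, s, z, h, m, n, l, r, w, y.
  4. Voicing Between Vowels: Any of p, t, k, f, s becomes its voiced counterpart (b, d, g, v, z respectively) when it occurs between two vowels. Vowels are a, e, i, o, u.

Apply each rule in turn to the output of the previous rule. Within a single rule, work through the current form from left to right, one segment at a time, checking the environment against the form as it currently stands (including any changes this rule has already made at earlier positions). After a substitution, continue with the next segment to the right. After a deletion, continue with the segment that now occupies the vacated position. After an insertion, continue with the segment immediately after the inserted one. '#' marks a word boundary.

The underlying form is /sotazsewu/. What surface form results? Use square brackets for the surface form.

[sodazewu]

1 Word-Final Devoicing: no change — [sotazsewu]
2 Regressive Voicing Assimilation: [sotazsewu] → [sotassewu]
3 Geminate Reduction: [sotassewu] → [sotasewu]
4 Voicing Between Vowels: [sotasewu] → [sodazewu]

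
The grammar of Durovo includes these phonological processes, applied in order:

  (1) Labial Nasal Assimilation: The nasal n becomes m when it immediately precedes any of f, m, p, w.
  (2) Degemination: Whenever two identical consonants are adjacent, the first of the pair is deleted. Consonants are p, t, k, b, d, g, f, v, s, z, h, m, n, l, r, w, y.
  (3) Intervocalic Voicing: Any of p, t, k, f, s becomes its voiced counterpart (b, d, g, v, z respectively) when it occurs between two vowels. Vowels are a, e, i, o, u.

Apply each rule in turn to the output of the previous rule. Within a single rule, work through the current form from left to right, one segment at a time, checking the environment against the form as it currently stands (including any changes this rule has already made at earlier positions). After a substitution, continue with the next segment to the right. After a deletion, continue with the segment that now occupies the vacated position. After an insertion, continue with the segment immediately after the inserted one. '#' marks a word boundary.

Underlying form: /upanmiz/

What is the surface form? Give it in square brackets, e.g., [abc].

[ubamiz]

(1) Labial Nasal Assimilation: [upanmiz] → [upammiz]
(2) Degemination: [upammiz] → [upamiz]
(3) Intervocalic Voicing: [upamiz] → [ubamiz]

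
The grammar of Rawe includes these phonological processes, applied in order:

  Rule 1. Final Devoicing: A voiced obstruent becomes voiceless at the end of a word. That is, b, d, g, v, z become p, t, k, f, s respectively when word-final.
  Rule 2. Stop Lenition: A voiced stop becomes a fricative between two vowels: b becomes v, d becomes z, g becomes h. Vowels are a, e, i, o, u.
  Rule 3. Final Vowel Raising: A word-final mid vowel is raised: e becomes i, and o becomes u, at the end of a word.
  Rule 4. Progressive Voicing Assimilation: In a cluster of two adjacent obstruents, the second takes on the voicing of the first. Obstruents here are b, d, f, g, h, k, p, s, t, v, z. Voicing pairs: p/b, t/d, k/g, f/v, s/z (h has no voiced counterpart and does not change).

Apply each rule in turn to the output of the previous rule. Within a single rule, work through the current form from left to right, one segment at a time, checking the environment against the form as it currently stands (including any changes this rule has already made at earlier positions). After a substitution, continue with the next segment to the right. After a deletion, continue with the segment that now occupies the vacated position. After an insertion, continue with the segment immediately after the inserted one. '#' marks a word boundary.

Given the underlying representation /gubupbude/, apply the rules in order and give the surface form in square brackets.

Rule 1 Final Devoicing: no change — [gubupbude]
Rule 2 Stop Lenition: [gubupbude] → [guvupbuze]
Rule 3 Final Vowel Raising: [guvupbuze] → [guvupbuzi]
Rule 4 Progressive Voicing Assimilation: [guvupbuzi] → [guvuppuzi]

[guvuppuzi]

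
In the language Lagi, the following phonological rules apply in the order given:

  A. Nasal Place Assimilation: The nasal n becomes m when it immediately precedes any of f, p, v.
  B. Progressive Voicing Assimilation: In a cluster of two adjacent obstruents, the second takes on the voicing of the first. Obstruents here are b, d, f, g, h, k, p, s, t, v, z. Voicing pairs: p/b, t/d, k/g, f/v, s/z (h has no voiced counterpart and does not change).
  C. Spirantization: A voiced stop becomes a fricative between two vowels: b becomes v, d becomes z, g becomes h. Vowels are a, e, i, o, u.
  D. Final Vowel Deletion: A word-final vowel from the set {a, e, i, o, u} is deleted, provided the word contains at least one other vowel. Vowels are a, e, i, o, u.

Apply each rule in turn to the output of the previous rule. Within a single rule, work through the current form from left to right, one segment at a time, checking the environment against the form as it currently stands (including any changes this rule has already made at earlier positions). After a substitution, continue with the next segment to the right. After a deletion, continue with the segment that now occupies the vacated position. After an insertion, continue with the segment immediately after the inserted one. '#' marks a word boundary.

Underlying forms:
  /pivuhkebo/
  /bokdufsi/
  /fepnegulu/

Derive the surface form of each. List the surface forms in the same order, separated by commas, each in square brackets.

/pivuhkebo/:
  A Nasal Place Assimilation: no change — [pivuhkebo]
  B Progressive Voicing Assimilation: no change — [pivuhkebo]
  C Spirantization: [pivuhkebo] → [pivuhkevo]
  D Final Vowel Deletion: [pivuhkevo] → [pivuhkev]
/bokdufsi/:
  A Nasal Place Assimilation: no change — [bokdufsi]
  B Progressive Voicing Assimilation: [bokdufsi] → [boktufsi]
  C Spirantization: no change — [boktufsi]
  D Final Vowel Deletion: [boktufsi] → [boktufs]
/fepnegulu/:
  A Nasal Place Assimilation: no change — [fepnegulu]
  B Progressive Voicing Assimilation: no change — [fepnegulu]
  C Spirantization: [fepnegulu] → [fepnehulu]
  D Final Vowel Deletion: [fepnehulu] → [fepnehul]

[pivuhkev], [boktufs], [fepnehul]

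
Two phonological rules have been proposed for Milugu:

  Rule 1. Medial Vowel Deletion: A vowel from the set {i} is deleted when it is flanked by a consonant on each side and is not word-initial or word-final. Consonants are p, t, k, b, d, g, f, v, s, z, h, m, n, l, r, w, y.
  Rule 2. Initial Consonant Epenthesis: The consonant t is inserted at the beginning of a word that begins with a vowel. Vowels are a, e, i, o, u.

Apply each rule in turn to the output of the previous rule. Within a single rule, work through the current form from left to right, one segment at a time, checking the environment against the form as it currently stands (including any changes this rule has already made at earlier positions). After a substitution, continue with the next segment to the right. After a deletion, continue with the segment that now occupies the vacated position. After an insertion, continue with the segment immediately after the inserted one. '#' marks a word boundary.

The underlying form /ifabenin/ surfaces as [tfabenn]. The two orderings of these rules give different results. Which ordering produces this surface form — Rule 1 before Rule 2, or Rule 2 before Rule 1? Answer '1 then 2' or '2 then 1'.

2 then 1

Order 1 then 2:
  1 Medial Vowel Deletion: [ifabenin] → [ifabenn]
  2 Initial Consonant Epenthesis: [ifabenn] → [tifabenn]
  result: [tifabenn]
Order 2 then 1:
  2 Initial Consonant Epenthesis: [ifabenin] → [tifabenin]
  1 Medial Vowel Deletion: [tifabenin] → [tfabenn]
  result: [tfabenn]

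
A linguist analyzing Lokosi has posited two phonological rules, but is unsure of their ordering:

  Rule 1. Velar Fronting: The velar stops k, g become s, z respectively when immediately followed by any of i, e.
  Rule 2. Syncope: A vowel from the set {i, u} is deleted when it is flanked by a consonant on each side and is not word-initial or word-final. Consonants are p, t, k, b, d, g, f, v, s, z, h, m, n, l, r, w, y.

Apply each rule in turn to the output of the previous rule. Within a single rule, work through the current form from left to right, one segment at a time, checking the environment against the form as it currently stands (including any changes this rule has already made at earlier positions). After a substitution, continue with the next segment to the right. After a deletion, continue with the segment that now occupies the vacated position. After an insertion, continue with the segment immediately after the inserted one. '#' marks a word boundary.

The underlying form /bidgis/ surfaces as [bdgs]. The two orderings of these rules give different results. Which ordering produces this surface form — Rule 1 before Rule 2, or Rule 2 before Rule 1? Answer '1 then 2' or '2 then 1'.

2 then 1

Order 1 then 2:
  1 Velar Fronting: [bidgis] → [bidzis]
  2 Syncope: [bidzis] → [bdzs]
  result: [bdzs]
Order 2 then 1:
  2 Syncope: [bidgis] → [bdgs]
  1 Velar Fronting: no change — [bdgs]
  result: [bdgs]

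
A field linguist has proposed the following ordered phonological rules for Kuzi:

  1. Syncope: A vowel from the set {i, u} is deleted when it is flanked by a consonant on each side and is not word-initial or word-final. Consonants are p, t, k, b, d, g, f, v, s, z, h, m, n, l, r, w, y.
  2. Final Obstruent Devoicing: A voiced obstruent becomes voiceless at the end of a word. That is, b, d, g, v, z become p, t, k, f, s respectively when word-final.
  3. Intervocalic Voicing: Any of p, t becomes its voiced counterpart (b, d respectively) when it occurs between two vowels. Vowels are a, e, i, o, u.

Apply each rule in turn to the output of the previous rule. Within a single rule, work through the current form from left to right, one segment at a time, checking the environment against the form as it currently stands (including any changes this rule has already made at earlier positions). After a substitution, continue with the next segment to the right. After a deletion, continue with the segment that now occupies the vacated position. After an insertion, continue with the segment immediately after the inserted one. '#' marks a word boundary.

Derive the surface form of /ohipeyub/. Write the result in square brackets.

1 Syncope: [ohipeyub] → [ohpeyb]
2 Final Obstruent Devoicing: [ohpeyb] → [ohpeyp]
3 Intervocalic Voicing: no change — [ohpeyp]

[ohpeyp]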